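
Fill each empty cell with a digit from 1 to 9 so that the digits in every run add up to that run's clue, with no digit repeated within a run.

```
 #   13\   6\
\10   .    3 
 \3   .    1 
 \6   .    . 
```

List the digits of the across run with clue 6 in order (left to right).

4 2

3 in 2 cells must be {1,2}; 6 in 3 cells must be {1,2,3}.
R1C1 = 10 − 3 = 7 completes the 10 across.
R2C1 = 3 − 1 = 2 completes the 3 across.
R3C1 = 13 − 9 = 4 completes the 13 down.
R3C2 = 6 − 4 = 2 completes the 6 across.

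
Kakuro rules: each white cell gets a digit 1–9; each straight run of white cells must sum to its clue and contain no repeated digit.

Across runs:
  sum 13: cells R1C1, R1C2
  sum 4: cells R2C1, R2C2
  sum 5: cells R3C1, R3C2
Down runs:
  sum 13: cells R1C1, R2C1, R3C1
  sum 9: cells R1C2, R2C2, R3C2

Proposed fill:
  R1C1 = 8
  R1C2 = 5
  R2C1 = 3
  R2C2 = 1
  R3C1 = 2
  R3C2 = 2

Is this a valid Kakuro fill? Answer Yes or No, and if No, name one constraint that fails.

No — the across run R3C1–R3C2 sums to 4, not 5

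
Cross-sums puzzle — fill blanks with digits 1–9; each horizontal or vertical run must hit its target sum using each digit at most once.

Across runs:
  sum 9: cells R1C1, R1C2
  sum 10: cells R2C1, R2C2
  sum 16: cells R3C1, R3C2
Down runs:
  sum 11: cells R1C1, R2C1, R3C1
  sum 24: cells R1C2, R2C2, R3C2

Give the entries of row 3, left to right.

7 9

16 in 2 cells must be {7,9}; 24 in 3 cells must be {7,8,9}.
The 16 across and the 11 down share only 7, so R3C1 = 7.
R3C2 = 16 − 7 = 9 completes the 16 across.
Nothing is forced directly, so branch on R1C1, whose candidates are 1 or 3. If R1C1 = 3: then R1C2 would have to be in {6} for the 9 across but in {7,8} for the 24 down — contradiction. So R1C1 = 1.
R1C2 = 9 − 1 = 8 completes the 9 across.
R2C1 = 11 − 8 = 3 completes the 11 down.
R2C2 = 10 − 3 = 7 completes the 10 across.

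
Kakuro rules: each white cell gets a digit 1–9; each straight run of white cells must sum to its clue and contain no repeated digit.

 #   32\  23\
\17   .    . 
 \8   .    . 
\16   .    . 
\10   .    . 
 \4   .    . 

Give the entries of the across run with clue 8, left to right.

5, 3

17 in 2 cells must be {8,9}; 16 in 2 cells must be {7,9}; 4 in 2 cells must be {1,3}.
Only 3 fits R5C1 under both its across sum 4 and down sum 32.
R5C2 = 4 − 3 = 1 completes the 4 across.
Nothing is forced directly, so branch on R2C1, whose candidates are 5 or 7. If R2C1 = 7: then R2C2 would have to be in {1} for the 8 across but in {2,3,4,5,6,7,8,9} for the 23 down — contradiction. So R2C1 = 5.
R2C2 = 8 − 5 = 3 completes the 8 across.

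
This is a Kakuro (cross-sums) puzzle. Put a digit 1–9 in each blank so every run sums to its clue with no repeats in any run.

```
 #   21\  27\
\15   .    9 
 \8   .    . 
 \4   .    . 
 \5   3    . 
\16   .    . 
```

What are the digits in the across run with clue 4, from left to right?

1 3

4 in 2 cells must be {1,3}; 16 in 2 cells must be {7,9}.
R1C1 = 15 − 9 = 6 completes the 15 across.
Given what's placed, R3C1 must be 1 to fit the 4 across and 21 down.
R3C2 = 4 − 1 = 3 completes the 4 across.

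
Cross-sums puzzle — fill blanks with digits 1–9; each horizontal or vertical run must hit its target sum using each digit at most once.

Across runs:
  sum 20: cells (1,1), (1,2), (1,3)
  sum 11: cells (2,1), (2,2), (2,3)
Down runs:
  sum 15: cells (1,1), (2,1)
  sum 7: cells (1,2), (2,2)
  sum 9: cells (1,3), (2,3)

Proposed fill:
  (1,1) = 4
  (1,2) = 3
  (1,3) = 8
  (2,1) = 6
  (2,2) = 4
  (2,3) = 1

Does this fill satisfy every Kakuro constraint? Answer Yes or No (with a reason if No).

No — the across run (1,1)–(1,3) sums to 15, not 20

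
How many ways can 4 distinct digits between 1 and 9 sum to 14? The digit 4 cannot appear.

4 distinct digits from 1–9 sum between 10 and 30.
Dropping sets that contain 4.
Enumerating: {1,2,3,8}, {1,2,5,6}.

2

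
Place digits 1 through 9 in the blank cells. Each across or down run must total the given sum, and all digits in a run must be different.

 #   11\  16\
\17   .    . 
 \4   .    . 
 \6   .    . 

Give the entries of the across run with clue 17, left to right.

8 9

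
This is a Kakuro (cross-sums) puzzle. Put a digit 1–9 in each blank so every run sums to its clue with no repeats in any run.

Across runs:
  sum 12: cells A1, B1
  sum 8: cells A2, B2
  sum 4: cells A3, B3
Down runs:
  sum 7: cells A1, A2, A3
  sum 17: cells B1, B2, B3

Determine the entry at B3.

4 in 2 cells must be {1,3}; 7 in 3 cells must be {1,2,4}.
The 12 across and the 7 down share only 4, so A1 = 4.
B1 = 12 − 4 = 8 completes the 12 across.
Given what's placed, A3 must be 1 to fit the 4 across and 7 down.
B3 = 4 − 1 = 3 completes the 4 across.
A2 = 7 − 5 = 2 completes the 7 down.
B2 = 8 − 2 = 6 completes the 8 across.

3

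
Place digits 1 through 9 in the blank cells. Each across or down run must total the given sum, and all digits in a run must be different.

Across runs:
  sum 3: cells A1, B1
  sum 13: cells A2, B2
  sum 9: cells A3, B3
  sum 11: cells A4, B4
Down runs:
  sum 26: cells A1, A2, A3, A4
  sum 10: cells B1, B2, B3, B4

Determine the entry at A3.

7

3 in 2 cells must be {1,2}; 10 in 4 cells must be {1,2,3,4}.
Only 2 fits A1 under both its across sum 3 and down sum 26.
B1 = 3 − 2 = 1 completes the 3 across.
Given what's placed, B2 must be 4 to fit the 13 across and 10 down.
A2 = 13 − 4 = 9 completes the 13 across.
No cell is forced outright now. A3 can only be 7 or 8 (the digits allowed by both its 9 across and its 26 down). If A3 = 8: then B3 would have to be in {1} for the 9 across but in {2,3} for the 10 down — contradiction. So A3 = 7.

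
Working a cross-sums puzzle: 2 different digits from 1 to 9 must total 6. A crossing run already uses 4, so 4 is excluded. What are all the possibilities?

2 distinct digits from 1–9 sum between 3 and 17.
Dropping sets that contain 4.
Only one set works: {1,5}.

{1,5}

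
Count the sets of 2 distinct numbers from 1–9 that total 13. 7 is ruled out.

2

2 distinct digits from 1–9 sum between 3 and 17.
Dropping sets that contain 7.
Enumerating: {4,9}, {5,8}.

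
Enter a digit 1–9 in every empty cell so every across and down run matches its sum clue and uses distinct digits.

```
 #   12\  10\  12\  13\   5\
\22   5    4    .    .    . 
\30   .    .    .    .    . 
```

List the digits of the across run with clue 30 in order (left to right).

R2C1 = 12 − 5 = 7 completes the 12 down.
R2C2 = 10 − 4 = 6 completes the 10 down.
Nothing is forced directly, so branch on R2C5, whose candidates are 3 or 4. If R2C5 = 4: that forces R1C5 = 1, R1C4 = 9, after which R2C4 would have to be in {5,8} for the 30 across but in {4} for the 13 down — contradiction. So R2C5 = 3.
R1C5 = 5 − 3 = 2 completes the 5 down.
R1C4 = 8: the only remaining digit allowed by both the 22 across and the 13 down.
R2C4 = 13 − 8 = 5 completes the 13 down.
R1C3 = 22 − 19 = 3 completes the 22 across.
R2C3 = 30 − 21 = 9 completes the 30 across.

7 6 9 5 3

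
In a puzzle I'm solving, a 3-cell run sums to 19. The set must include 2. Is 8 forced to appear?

The only way to make 19 from 3 distinct digits under that restriction is {2,8,9}, which contains 8.

Yes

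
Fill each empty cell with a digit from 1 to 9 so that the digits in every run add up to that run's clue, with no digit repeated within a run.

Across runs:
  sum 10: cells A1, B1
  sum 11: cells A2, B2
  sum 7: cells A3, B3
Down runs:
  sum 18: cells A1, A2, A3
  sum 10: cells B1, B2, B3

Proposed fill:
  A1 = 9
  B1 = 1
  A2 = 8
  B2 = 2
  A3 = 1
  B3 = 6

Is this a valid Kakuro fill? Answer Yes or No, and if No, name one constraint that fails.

No — the across run A2–B2 sums to 10, not 11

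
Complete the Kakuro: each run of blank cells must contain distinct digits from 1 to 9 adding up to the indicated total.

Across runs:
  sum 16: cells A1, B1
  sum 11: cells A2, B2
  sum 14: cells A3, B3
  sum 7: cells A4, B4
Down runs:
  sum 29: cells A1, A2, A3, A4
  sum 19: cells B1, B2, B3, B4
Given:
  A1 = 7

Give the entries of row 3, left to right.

16 in 2 cells must be {7,9}; 29 in 4 cells must be {5,7,8,9}.
B1 = 16 − 7 = 9 completes the 16 across.
Given what's placed, A4 must be 5 to fit the 7 across and 29 down.
B4 = 7 − 5 = 2 completes the 7 across.
Given what's placed, B3 must be 5 to fit the 14 across and 19 down.
B2 = 19 − 16 = 3 completes the 19 down.
A3 = 14 − 5 = 9 completes the 14 across.
A2 = 11 − 3 = 8 completes the 11 across.

9 5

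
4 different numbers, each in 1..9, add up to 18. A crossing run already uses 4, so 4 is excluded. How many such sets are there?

6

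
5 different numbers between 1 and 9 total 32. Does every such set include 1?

No

Counterexample: {2,6,7,8,9} sums to 32 without using 1.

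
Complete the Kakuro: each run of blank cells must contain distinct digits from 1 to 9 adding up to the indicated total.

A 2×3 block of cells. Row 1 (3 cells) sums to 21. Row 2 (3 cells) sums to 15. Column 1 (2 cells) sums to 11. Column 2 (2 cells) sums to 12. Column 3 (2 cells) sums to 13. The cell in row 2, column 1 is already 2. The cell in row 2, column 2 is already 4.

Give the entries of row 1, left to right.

(1,1) = 11 − 2 = 9 completes the 11 down.
(1,2) = 12 − 4 = 8 completes the 12 down.
(1,3) = 21 − 17 = 4 completes the 21 across.
(2,3) = 15 − 6 = 9 completes the 15 across.

9, 8, 4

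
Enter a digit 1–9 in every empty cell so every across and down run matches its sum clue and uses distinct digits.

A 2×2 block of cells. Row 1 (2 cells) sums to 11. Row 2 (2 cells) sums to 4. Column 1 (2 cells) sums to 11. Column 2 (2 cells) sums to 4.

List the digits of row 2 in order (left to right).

3, 1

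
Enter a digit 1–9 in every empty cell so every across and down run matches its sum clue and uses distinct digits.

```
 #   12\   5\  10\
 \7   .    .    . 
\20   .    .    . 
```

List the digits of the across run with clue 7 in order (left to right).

4, 2, 1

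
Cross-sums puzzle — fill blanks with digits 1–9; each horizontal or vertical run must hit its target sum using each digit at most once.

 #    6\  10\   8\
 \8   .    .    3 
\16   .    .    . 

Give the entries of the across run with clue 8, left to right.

4, 1, 3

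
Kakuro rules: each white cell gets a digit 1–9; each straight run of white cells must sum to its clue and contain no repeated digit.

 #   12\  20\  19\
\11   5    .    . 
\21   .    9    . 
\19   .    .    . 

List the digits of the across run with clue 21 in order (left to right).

Given what's placed, R1C2 must be 4 to fit the 11 across and 20 down.
R1C3 = 11 − 9 = 2 completes the 11 across.
Given what's placed, R2C1 must be 4 to fit the 21 across and 12 down.
R2C3 = 21 − 13 = 8 completes the 21 across.
R3C1 = 12 − 9 = 3 completes the 12 down.
R3C2 = 20 − 13 = 7 completes the 20 down.
R3C3 = 19 − 10 = 9 completes the 19 across.

4, 9, 8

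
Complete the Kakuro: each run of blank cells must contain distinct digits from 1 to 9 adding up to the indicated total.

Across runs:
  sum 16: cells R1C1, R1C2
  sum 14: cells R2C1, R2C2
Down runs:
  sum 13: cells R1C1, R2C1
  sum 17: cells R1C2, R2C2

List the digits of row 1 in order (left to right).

7 9

16 in 2 cells must be {7,9}; 17 in 2 cells must be {8,9}.
The 16 across and the 17 down share only 9, so R1C2 = 9.
R2C2 = 17 − 9 = 8 completes the 17 down.
R1C1 = 16 − 9 = 7 completes the 16 across.
R2C1 = 14 − 8 = 6 completes the 14 across.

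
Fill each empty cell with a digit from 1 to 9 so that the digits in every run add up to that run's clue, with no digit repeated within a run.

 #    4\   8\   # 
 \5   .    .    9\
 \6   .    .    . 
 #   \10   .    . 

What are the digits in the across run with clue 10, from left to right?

6 in 3 cells must be {1,2,3}; 4 in 2 cells must be {1,3}.
Nothing is forced directly, so branch on R1C1, whose candidates are 1 or 3. If R1C1 = 3: that forces R1C2 = 2, R2C1 = 1, after which R2C2 would have to be in {2,3} for the 6 across but in {1,5} for the 8 down — contradiction. So R1C1 = 1.
R1C2 = 5 − 1 = 4 completes the 5 across.
R2C1 = 4 − 1 = 3 completes the 4 down.
R2C2 = 1: the only remaining digit allowed by both the 6 across and the 8 down.
R2C3 = 6 − 4 = 2 completes the 6 across.
R3C2 = 8 − 5 = 3 completes the 8 down.
R3C3 = 10 − 3 = 7 completes the 10 across.

3 7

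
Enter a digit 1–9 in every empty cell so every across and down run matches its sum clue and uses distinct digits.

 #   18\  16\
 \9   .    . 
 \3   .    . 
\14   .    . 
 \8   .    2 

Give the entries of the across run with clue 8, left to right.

6 2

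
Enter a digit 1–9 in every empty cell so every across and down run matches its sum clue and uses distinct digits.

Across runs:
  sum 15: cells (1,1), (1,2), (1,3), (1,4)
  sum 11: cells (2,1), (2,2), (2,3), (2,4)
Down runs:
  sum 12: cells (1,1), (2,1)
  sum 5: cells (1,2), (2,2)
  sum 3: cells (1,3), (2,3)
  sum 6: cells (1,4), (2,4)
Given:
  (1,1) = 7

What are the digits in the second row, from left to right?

5 3 2 1

11 in 4 cells must be {1,2,3,5}; 3 in 2 cells must be {1,2}.
(2,1) = 12 − 7 = 5 completes the 12 down.
Nothing is forced directly, so branch on (1,3), whose candidates are 1 or 2. If (1,3) = 2: that forces (1,2) = 1, (1,4) = 5, after which (2,2) would have to be in {1,2,3} for the 11 across but in {4} for the 5 down — contradiction. So (1,3) = 1.
(2,3) = 3 − 1 = 2 completes the 3 down.
Given what's placed, (2,4) must be 1 to fit the 11 across and 6 down.
(1,4) = 6 − 1 = 5 completes the 6 down.
(2,2) = 11 − 8 = 3 completes the 11 across.
(1,2) = 15 − 13 = 2 completes the 15 across.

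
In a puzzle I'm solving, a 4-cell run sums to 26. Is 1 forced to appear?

Counterexample: {2,7,8,9} sums to 26 without using 1.

No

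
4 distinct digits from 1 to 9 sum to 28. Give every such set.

{4,7,8,9}; {5,6,8,9}

4 distinct digits from 1–9 sum between 10 and 30.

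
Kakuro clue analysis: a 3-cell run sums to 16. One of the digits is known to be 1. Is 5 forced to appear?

Counterexample: {1,6,9} sums to 16 under that restriction without using 5.

No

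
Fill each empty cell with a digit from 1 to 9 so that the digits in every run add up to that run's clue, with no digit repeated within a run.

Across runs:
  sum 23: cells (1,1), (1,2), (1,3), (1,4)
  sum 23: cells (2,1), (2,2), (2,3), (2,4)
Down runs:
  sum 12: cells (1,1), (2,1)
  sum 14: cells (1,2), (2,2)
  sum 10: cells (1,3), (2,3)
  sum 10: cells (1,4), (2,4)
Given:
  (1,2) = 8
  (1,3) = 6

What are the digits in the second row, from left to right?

(2,2) = 14 − 8 = 6 completes the 14 down.
(2,3) = 10 − 6 = 4 completes the 10 down.
(2,4) = 8: the only remaining digit allowed by both the 23 across and the 10 down.
(1,4) = 10 − 8 = 2 completes the 10 down.
(2,1) = 23 − 18 = 5 completes the 23 across.
(1,1) = 23 − 16 = 7 completes the 23 across.

5, 6, 4, 8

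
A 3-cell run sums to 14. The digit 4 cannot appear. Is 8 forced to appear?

No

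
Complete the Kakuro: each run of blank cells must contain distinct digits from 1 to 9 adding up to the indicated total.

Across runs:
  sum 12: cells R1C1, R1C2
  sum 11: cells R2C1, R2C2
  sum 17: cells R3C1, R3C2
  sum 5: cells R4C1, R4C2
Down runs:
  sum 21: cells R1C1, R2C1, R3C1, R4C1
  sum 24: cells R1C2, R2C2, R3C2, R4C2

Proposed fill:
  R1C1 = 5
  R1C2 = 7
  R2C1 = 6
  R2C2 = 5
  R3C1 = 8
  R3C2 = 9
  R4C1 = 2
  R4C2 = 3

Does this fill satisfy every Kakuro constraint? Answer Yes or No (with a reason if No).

Across: 5+7=12; 6+5=11; 8+9=17; 2+3=5. Down: 5+6+8+2=21; 7+5+9+3=24. No digit repeats within any run.

Yes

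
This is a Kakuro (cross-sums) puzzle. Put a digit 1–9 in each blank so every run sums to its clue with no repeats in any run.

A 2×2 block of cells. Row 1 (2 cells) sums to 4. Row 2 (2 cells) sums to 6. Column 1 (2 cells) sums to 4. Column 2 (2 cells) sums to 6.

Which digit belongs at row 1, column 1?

3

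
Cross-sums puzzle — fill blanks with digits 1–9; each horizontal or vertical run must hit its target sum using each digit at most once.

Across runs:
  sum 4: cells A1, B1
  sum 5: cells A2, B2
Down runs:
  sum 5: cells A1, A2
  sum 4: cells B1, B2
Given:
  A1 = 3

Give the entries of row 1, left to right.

3 1

4 in 2 cells must be {1,3}.
B1 = 4 − 3 = 1 completes the 4 across.
A2 = 5 − 3 = 2 completes the 5 down.
B2 = 5 − 2 = 3 completes the 5 across.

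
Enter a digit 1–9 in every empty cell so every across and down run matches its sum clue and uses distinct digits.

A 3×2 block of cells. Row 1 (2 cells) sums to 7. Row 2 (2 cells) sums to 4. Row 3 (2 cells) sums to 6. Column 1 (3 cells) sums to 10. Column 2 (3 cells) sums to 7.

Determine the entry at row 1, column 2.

2

4 in 2 cells must be {1,3}; 7 in 3 cells must be {1,2,4}.
The 4 across and the 7 down share only 1, so (2,2) = 1.
(2,1) = 4 − 1 = 3 completes the 4 across.
Nothing is forced directly, so branch on (1,2), whose candidates are 2 or 4. If (1,2) = 4: then (1,1) would have to be in {3} for the 7 across but in {1,2,5,6} for the 10 down — contradiction. So (1,2) = 2.
(1,1) = 7 − 2 = 5 completes the 7 across.
(3,1) = 10 − 8 = 2 completes the 10 down.
(3,2) = 6 − 2 = 4 completes the 6 across.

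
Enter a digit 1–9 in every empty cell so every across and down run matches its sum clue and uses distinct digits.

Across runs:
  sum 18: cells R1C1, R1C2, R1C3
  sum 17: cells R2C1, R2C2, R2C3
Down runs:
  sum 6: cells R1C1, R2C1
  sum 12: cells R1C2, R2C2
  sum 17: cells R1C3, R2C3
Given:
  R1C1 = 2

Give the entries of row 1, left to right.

2, 7, 9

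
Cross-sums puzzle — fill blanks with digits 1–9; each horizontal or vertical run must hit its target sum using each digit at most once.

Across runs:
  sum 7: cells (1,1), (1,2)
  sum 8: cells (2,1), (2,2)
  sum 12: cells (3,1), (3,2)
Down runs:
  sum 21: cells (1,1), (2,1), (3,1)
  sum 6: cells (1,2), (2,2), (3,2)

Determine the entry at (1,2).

2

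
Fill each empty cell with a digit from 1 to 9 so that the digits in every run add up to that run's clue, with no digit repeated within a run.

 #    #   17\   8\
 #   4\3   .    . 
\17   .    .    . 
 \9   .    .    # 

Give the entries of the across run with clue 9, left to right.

3, 6

3 in 2 cells must be {1,2}; 4 in 2 cells must be {1,3}.
Nothing is forced directly, so branch on R1C2, whose candidates are 1 or 2. If R1C2 = 1: that forces R1C3 = 2, R2C3 = 6, R3C2 = 7, R2C1 = 3, after which R2C2 would have to be in {8} for the 17 across but in {9} for the 17 down — contradiction. So R1C2 = 2.
R1C3 = 3 − 2 = 1 completes the 3 across.
R2C3 = 8 − 1 = 7 completes the 8 down.
R2C1 = 1: the only remaining digit allowed by both the 17 across and the 4 down.
R2C2 = 17 − 8 = 9 completes the 17 across.
R3C1 = 4 − 1 = 3 completes the 4 down.
R3C2 = 9 − 3 = 6 completes the 9 across.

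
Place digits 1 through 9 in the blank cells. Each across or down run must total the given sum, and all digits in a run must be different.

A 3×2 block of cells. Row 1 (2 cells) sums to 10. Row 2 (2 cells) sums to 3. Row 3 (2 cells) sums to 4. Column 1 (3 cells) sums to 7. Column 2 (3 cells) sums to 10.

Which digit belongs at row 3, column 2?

3

3 in 2 cells must be {1,2}; 4 in 2 cells must be {1,3}; 7 in 3 cells must be {1,2,4}.
The 4 across and the 7 down share only 1, so (3,1) = 1.
(3,2) = 4 − 1 = 3 completes the 4 across.
Given what's placed, (2,1) must be 2 to fit the 3 across and 7 down.
(2,2) = 3 − 2 = 1 completes the 3 across.
(1,1) = 7 − 3 = 4 completes the 7 down.
(1,2) = 10 − 4 = 6 completes the 10 across.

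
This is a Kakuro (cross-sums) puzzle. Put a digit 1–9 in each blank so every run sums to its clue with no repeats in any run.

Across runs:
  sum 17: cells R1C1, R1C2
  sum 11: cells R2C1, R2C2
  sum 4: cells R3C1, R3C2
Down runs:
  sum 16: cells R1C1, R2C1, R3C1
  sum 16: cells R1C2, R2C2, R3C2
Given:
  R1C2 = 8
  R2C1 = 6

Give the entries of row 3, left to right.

17 in 2 cells must be {8,9}; 4 in 2 cells must be {1,3}.
R1C1 = 17 − 8 = 9 completes the 17 across.
R2C2 = 11 − 6 = 5 completes the 11 across.
R3C1 = 16 − 15 = 1 completes the 16 down.
R3C2 = 4 − 1 = 3 completes the 4 across.

1 3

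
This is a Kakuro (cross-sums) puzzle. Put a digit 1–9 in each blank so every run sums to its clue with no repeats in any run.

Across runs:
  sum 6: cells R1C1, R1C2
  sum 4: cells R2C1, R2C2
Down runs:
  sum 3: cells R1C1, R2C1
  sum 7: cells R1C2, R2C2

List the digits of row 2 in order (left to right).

4 in 2 cells must be {1,3}; 3 in 2 cells must be {1,2}.
The 4 across and the 3 down share only 1, so R2C1 = 1.
R2C2 = 4 − 1 = 3 completes the 4 across.
R1C1 = 3 − 1 = 2 completes the 3 down.
R1C2 = 6 − 2 = 4 completes the 6 across.

1, 3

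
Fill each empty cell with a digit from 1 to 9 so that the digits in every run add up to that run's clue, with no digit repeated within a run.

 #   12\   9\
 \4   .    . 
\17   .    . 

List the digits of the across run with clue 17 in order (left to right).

9, 8

4 in 2 cells must be {1,3}; 17 in 2 cells must be {8,9}.
The 4 across and the 12 down share only 3, so R1C1 = 3.
R1C2 = 4 − 3 = 1 completes the 4 across.
R2C1 = 12 − 3 = 9 completes the 12 down.
R2C2 = 17 − 9 = 8 completes the 17 across.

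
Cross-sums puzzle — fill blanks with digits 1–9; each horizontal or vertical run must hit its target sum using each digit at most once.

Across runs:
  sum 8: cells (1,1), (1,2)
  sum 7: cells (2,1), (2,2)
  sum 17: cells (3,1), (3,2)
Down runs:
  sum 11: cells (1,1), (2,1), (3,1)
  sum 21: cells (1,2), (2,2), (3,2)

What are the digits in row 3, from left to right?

8 9

17 in 2 cells must be {8,9}.
The 17 across and the 11 down share only 8, so (3,1) = 8.
(3,2) = 17 − 8 = 9 completes the 17 across.
Nothing is forced directly, so branch on (1,1), whose candidates are 1 or 2. If (1,1) = 2: then (1,2) would have to be in {6} for the 8 across but in {4,5,7,8} for the 21 down — contradiction. So (1,1) = 1.
(1,2) = 8 − 1 = 7 completes the 8 across.
(2,1) = 11 − 9 = 2 completes the 11 down.
(2,2) = 7 − 2 = 5 completes the 7 across.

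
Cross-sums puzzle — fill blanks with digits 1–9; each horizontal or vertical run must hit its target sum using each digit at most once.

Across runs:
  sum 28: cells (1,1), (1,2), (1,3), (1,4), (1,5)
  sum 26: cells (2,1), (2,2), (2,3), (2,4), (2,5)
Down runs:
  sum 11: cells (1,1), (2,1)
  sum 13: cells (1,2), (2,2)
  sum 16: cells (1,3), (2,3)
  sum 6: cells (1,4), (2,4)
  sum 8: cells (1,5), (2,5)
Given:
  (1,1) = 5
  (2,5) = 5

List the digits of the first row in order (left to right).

5, 9, 7, 4, 3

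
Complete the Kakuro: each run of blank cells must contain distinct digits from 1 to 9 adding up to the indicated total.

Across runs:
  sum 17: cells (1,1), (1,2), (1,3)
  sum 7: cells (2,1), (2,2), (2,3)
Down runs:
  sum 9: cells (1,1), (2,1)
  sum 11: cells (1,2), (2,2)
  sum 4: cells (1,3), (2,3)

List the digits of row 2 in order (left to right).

4 2 1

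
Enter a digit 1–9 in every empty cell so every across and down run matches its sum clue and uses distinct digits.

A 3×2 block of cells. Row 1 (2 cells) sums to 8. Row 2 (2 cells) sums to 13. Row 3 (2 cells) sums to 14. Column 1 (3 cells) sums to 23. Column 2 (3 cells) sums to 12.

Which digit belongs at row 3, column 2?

6

23 in 3 cells must be {6,8,9}.
The 8 across and the 23 down share only 6, so (1,1) = 6.
(1,2) = 8 − 6 = 2 completes the 8 across.
Nothing is forced directly, so branch on (2,1), whose candidates are 8 or 9. If (2,1) = 8: then (2,2) would have to be in {5} for the 13 across but in {1,3,4,6,7,9} for the 12 down — contradiction. So (2,1) = 9.
(2,2) = 13 − 9 = 4 completes the 13 across.
(3,1) = 23 − 15 = 8 completes the 23 down.
(3,2) = 14 − 8 = 6 completes the 14 across.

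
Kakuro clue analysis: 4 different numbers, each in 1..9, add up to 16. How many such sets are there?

8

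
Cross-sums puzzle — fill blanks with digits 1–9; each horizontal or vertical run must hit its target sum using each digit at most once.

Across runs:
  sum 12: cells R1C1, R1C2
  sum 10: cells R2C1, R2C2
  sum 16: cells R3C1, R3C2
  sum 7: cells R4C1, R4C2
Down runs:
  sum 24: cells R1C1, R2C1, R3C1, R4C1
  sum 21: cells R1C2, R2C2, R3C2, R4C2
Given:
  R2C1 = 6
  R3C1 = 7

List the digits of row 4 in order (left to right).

16 in 2 cells must be {7,9}.
R2C2 = 10 − 6 = 4 completes the 10 across.
R3C2 = 16 − 7 = 9 completes the 16 across.
No cell is forced outright now. R4C1 can only be 2 or 3 (the digits allowed by both its 7 across and its 24 down). If R4C1 = 3: that forces R1C1 = 8, after which R1C2 would have to be in {4} for the 12 across but in {1,2,3,5,6,7} for the 21 down — contradiction. So R4C1 = 2.
R1C1 = 24 − 15 = 9 completes the 24 down.
R1C2 = 12 − 9 = 3 completes the 12 across.
R4C2 = 7 − 2 = 5 completes the 7 across.

2 5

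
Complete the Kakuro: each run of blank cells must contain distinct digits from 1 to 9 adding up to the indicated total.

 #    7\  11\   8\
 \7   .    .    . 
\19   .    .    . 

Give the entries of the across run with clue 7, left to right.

7 in 3 cells must be {1,2,4}.
Nothing is forced directly, so branch on R1C2, whose candidates are 2 or 4. If R1C2 = 4: that forces R2C2 = 7, R2C3 = 3, after which R1C3 would have to be in {1,2} for the 7 across but in {5} for the 8 down — contradiction. So R1C2 = 2.
Given what's placed, R1C3 must be 1 to fit the 7 across and 8 down.
R2C2 = 11 − 2 = 9 completes the 11 down.
R2C3 = 8 − 1 = 7 completes the 8 down.
R1C1 = 7 − 3 = 4 completes the 7 across.
R2C1 = 19 − 16 = 3 completes the 19 across.

4 2 1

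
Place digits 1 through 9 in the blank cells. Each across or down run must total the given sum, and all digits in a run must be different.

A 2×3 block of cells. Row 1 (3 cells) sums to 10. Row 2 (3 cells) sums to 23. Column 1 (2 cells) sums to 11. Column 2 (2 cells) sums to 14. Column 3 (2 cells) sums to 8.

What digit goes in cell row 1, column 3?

23 in 3 cells must be {6,8,9}.
The 23 across and the 8 down share only 6, so (2,3) = 6.
(1,3) = 8 − 6 = 2 completes the 8 down.
Given what's placed, (1,2) must be 5 to fit the 10 across and 14 down.
(2,2) = 14 − 5 = 9 completes the 14 down.
(1,1) = 10 − 7 = 3 completes the 10 across.
(2,1) = 23 − 15 = 8 completes the 23 across.

2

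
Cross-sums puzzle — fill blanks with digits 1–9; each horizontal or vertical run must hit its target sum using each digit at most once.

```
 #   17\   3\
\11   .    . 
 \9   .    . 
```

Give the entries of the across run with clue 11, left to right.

9, 2

17 in 2 cells must be {8,9}; 3 in 2 cells must be {1,2}.
The 11 across and the 3 down share only 2, so R1C2 = 2.
The 9 across and the 17 down share only 8, so R2C1 = 8.
R2C2 = 9 − 8 = 1 completes the 9 across.
R1C1 = 11 − 2 = 9 completes the 11 across.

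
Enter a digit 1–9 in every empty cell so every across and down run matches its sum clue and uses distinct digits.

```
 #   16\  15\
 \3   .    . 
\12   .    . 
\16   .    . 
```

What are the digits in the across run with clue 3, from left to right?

3 in 2 cells must be {1,2}; 16 in 2 cells must be {7,9}.
Nothing is forced directly, so branch on R3C2, whose candidates are 7 or 9. If R3C2 = 7: that forces R1C2 = 2, after which R2C2 would have to be in {3,4,5,7,8,9} for the 12 across but in {6} for the 15 down — contradiction. So R3C2 = 9.
R3C1 = 16 − 9 = 7 completes the 16 across.
Given what's placed, R1C1 must be 1 to fit the 3 across and 16 down.
R1C2 = 3 − 1 = 2 completes the 3 across.
R2C1 = 16 − 8 = 8 completes the 16 down.
R2C2 = 12 − 8 = 4 completes the 12 across.

1, 2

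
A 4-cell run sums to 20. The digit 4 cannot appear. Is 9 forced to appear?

No

Counterexample: {1,5,6,8} sums to 20 under that restriction without using 9.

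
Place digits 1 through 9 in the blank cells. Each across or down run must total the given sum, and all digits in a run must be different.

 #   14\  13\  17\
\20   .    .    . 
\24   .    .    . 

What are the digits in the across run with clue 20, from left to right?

5, 6, 9

24 in 3 cells must be {7,8,9}; 17 in 2 cells must be {8,9}.
Nothing is forced directly, so branch on R2C1, whose candidates are 8 or 9. If R2C1 = 8: that forces R1C1 = 6, R1C3 = 9, after which R2C3 would have to be in {7,9} for the 24 across but in {8} for the 17 down — contradiction. So R2C1 = 9.
R1C1 = 14 − 9 = 5 completes the 14 down.
Given what's placed, R2C3 must be 8 to fit the 24 across and 17 down.
R1C3 = 17 − 8 = 9 completes the 17 down.
R2C2 = 24 − 17 = 7 completes the 24 across.
R1C2 = 20 − 14 = 6 completes the 20 across.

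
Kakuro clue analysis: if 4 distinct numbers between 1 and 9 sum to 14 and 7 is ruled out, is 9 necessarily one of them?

Counterexample: {1,2,3,8} sums to 14 under that restriction without using 9.

No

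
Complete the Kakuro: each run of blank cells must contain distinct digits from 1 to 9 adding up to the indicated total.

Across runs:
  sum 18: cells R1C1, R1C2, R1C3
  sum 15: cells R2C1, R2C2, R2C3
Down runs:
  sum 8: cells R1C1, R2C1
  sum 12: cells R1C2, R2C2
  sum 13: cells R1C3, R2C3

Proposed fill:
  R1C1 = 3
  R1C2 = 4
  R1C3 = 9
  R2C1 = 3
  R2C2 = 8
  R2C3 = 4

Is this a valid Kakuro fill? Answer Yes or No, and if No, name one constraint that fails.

No — the across run R1C1–R1C3 sums to 16, not 18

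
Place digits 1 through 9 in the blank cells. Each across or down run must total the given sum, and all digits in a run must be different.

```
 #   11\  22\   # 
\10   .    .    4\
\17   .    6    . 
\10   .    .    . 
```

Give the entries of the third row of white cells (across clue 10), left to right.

2, 7, 1

4 in 2 cells must be {1,3}.
Given what's placed, R2C3 must be 3 to fit the 17 across and 4 down.
R3C2 = 7: the only remaining digit allowed by both the 10 across and the 22 down.
R3C3 = 4 − 3 = 1 completes the 4 down.
R1C2 = 22 − 13 = 9 completes the 22 down.
R2C1 = 17 − 9 = 8 completes the 17 across.
R3C1 = 10 − 8 = 2 completes the 10 across.
R1C1 = 10 − 9 = 1 completes the 10 across.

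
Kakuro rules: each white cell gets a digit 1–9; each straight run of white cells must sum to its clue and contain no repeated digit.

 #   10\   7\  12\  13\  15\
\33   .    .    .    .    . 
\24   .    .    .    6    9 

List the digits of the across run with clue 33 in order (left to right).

R1C4 = 13 − 6 = 7 completes the 13 down.
R1C5 = 15 − 9 = 6 completes the 15 down.
R1C2 = 3: the only remaining digit allowed by both the 33 across and the 7 down.
R2C2 = 7 − 3 = 4 completes the 7 down.
R2C3 = 3: the only remaining digit allowed by both the 24 across and the 12 down.
R1C3 = 12 − 3 = 9 completes the 12 down.
R2C1 = 24 − 22 = 2 completes the 24 across.
R1C1 = 33 − 25 = 8 completes the 33 across.

8 3 9 7 6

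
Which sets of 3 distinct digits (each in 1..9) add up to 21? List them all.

{4,8,9}; {5,7,9}; {6,7,8}

3 distinct digits from 1–9 sum between 6 and 24.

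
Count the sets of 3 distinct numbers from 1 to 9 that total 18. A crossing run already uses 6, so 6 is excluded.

4

3 distinct digits from 1–9 sum between 6 and 24.
Dropping sets that contain 6.
Enumerating: {1,8,9}, {2,7,9}, {3,7,8}, {4,5,9}.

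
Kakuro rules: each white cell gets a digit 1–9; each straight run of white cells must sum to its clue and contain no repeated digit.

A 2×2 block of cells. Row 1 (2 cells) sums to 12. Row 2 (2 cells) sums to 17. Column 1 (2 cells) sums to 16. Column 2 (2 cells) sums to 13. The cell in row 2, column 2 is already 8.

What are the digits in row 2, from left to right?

17 in 2 cells must be {8,9}; 16 in 2 cells must be {7,9}.
(1,2) = 13 − 8 = 5 completes the 13 down.
(2,1) = 17 − 8 = 9 completes the 17 across.
(1,1) = 12 − 5 = 7 completes the 12 across.

9, 8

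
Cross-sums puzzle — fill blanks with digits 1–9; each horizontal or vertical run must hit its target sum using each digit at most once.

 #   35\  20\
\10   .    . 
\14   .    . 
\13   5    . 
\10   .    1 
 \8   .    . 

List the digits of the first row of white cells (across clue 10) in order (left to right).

35 in 5 cells must be {5,6,7,8,9}.
R3C2 = 13 − 5 = 8 completes the 13 across.
R4C1 = 10 − 1 = 9 completes the 10 across.
Nothing is forced directly, so branch on R2C1, whose candidates are 6 or 8. If R2C1 = 6: then R2C2 would have to be in {8} for the 14 across but in {2,3,4,5,6} for the 20 down — contradiction. So R2C1 = 8.
R2C2 = 14 − 8 = 6 completes the 14 across.
No cell is forced outright now. R1C1 can only be 6 or 7 (the digits allowed by both its 10 across and its 35 down). If R1C1 = 6: then R1C2 would have to be in {4} for the 10 across but in {2,3} for the 20 down — contradiction. So R1C1 = 7.
R1C2 = 10 − 7 = 3 completes the 10 across.

7, 3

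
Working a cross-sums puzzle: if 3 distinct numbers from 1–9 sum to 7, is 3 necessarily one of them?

No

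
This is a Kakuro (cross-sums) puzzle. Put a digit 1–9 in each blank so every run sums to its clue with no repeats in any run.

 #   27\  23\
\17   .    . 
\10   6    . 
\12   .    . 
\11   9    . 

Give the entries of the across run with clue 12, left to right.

4 8

17 in 2 cells must be {8,9}.
R1C1 = 8: the only remaining digit allowed by both the 17 across and the 27 down.
R1C2 = 17 − 8 = 9 completes the 17 across.
R2C2 = 10 − 6 = 4 completes the 10 across.
R3C1 = 27 − 23 = 4 completes the 27 down.
R3C2 = 12 − 4 = 8 completes the 12 across.
R4C2 = 11 − 9 = 2 completes the 11 across.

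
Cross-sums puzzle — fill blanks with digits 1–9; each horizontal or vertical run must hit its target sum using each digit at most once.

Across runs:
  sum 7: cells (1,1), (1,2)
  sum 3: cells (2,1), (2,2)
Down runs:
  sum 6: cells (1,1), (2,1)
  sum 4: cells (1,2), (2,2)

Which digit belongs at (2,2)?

3 in 2 cells must be {1,2}; 4 in 2 cells must be {1,3}.
The 3 across and the 4 down share only 1, so (2,2) = 1.
(1,2) = 4 − 1 = 3 completes the 4 down.
(2,1) = 3 − 1 = 2 completes the 3 across.
(1,1) = 7 − 3 = 4 completes the 7 across.

1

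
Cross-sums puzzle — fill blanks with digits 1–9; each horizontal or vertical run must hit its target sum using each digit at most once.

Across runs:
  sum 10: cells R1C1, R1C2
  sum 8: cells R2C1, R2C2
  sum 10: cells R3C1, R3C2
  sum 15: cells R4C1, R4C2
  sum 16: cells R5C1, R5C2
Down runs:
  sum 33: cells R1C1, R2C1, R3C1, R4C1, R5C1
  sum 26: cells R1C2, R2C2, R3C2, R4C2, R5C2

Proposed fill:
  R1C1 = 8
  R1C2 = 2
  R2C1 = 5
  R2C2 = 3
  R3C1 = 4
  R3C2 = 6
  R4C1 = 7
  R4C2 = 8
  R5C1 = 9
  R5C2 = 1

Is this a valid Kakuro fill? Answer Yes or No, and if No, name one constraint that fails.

No — the across run R5C1–R5C2 sums to 10, not 16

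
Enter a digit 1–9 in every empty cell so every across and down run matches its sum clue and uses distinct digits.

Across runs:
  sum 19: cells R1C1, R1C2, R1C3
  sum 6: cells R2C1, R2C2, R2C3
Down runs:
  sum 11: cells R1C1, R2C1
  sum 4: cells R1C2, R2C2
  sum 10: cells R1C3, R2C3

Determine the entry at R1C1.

6 in 3 cells must be {1,2,3}; 4 in 2 cells must be {1,3}.
The 19 across and the 4 down share only 3, so R1C2 = 3.
R2C2 = 4 − 3 = 1 completes the 4 down.
Nothing is forced directly, so branch on R2C1, whose candidates are 2 or 3. If R2C1 = 3: then R1C1 would have to be in {7,9} for the 19 across but in {8} for the 11 down — contradiction. So R2C1 = 2.
R1C1 = 11 − 2 = 9 completes the 11 down.
R1C3 = 19 − 12 = 7 completes the 19 across.
R2C3 = 6 − 3 = 3 completes the 6 across.

9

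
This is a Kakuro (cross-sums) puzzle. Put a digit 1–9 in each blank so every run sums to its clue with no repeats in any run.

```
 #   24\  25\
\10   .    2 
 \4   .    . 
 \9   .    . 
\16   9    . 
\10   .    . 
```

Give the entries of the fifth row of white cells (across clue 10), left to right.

2 8

4 in 2 cells must be {1,3}; 16 in 2 cells must be {7,9}.
R1C1 = 10 − 2 = 8 completes the 10 across.
R2C1 = 1: the only remaining digit allowed by both the 4 across and the 24 down.
R2C2 = 4 − 1 = 3 completes the 4 across.
R4C2 = 16 − 9 = 7 completes the 16 across.
Nothing is forced directly, so branch on R3C1, whose candidates are 2 or 4. If R3C1 = 2: then R3C2 would have to be in {7} for the 9 across but in {4,5,8,9} for the 25 down — contradiction. So R3C1 = 4.
R3C2 = 9 − 4 = 5 completes the 9 across.
R5C1 = 24 − 22 = 2 completes the 24 down.
R5C2 = 10 − 2 = 8 completes the 10 across.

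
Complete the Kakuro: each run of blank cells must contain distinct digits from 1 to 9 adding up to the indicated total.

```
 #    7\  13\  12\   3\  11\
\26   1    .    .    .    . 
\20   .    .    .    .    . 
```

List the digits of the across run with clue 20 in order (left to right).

3 in 2 cells must be {1,2}.
Given what's placed, R1C4 must be 2 to fit the 26 across and 3 down.
R2C1 = 7 − 1 = 6 completes the 7 down.
R2C4 = 3 − 2 = 1 completes the 3 down.
No cell is forced outright now. R1C3 can only be 8 or 9 (the digits allowed by both its 26 across and its 12 down). If R1C3 = 9: that forces R2C3 = 3, R2C2 = 8, R2C5 = 2, after which R1C2 would have to be in {6,8} for the 26 across but in {5} for the 13 down — contradiction. So R1C3 = 8.
R2C3 = 12 − 8 = 4 completes the 12 down.
R2C2 = 7: the only remaining digit allowed by both the 20 across and the 13 down.
R2C5 = 20 − 18 = 2 completes the 20 across.

6 7 4 1 2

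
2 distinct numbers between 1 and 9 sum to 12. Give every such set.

2 distinct digits from 1–9 sum between 3 and 17.

{3,9}; {4,8}; {5,7}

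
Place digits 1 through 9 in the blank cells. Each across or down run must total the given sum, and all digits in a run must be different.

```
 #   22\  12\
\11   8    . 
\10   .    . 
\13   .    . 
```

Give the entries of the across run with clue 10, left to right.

R1C2 = 11 − 8 = 3 completes the 11 across.
R2C1 = 9: the only remaining digit allowed by both the 10 across and the 22 down.
R2C2 = 10 − 9 = 1 completes the 10 across.
R3C1 = 22 − 17 = 5 completes the 22 down.
R3C2 = 13 − 5 = 8 completes the 13 across.

9 1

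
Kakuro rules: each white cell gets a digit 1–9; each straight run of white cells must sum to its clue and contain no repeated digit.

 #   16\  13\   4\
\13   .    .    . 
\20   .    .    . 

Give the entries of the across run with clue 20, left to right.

9, 8, 3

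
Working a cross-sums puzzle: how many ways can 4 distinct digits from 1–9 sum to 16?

8

4 distinct digits from 1–9 sum between 10 and 30.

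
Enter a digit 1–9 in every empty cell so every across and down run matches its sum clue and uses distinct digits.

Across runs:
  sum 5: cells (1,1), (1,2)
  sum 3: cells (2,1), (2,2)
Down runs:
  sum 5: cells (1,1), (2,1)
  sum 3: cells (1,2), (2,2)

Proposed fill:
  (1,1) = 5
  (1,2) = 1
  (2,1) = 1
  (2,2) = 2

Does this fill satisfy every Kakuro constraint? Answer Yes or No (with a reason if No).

No — the down run (1,1)–(2,1) sums to 6, not 5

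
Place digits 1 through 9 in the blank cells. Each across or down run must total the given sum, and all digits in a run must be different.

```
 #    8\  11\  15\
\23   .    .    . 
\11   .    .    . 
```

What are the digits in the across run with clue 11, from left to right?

23 in 3 cells must be {6,8,9}.
The 23 across and the 8 down share only 6, so R1C1 = 6.
R2C1 = 8 − 6 = 2 completes the 8 down.
Nothing is forced directly, so branch on R2C3, whose candidates are 6 or 8. If R2C3 = 8: then R1C3 would have to be in {8,9} for the 23 across but in {7} for the 15 down — contradiction. So R2C3 = 6.
R1C3 = 15 − 6 = 9 completes the 15 down.
R2C2 = 11 − 8 = 3 completes the 11 across.
R1C2 = 23 − 15 = 8 completes the 23 across.

2 3 6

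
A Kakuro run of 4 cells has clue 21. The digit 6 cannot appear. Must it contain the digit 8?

No

Counterexample: {1,4,7,9} sums to 21 under that restriction without using 8.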